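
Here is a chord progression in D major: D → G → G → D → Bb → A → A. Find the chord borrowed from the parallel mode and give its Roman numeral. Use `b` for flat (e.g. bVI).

bVI

D major has the diatonic set D, Em, F#m, G, A, Bm, C#dim. D, G and A all belong to that set. But Bb (Bb–D–F) is foreign: the diatonic vi on degree 6 is Bm, whereas Bb comes from D minor. It is labeled bVI.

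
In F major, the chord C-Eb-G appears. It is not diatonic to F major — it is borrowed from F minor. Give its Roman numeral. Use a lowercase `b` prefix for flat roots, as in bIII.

v

The root C is the diatonic 5th degree of F major; the borrowing shows in the chord quality. The diatonic chord on degree 5 would be C (V), but C–Eb–G is the minor chord from F minor. As a borrowed chord it is labeled v.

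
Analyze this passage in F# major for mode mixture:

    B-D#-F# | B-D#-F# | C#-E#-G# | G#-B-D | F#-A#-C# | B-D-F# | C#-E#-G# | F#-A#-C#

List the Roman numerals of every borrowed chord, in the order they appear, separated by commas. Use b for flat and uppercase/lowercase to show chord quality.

The diatonic triads in F# major are F#, G#m, A#m, B, C#, D#m, E#dim. B–D#–F# = B, C#–E#–G# = C# and F#–A#–C# = F# are all diatonic. G#–B–D is not: scale degree 2 in F# major carries G#m (ii). In F# minor the chord on that degree is G#dim, so here it functions as ii°, borrowed from the parallel minor. B–D–F# is not: scale degree 4 in F# major carries B (IV). In F# minor the chord on that degree is Bm, so here it functions as iv, borrowed from the parallel minor.

ii°, iv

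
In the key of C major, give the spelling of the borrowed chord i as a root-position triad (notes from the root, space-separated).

The root, C, is scale degree 1 — the same note in C major and C minor; only the chord quality changes. In C minor the chord on C is C–Eb–G.

C Eb G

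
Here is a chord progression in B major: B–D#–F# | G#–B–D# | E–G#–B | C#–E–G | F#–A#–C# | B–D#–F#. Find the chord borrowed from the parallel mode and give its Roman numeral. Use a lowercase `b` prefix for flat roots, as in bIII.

In B major the diatonic chords are B, C#m, D#m, E, F#, G#m, A#dim. Of the given chords, B–D#–F# = B, G#–B–D# = G#m, E–G#–B = E and F#–A#–C# = F# are diatonic. C#–E–G is not: scale degree 2 in B major carries C#m (ii). In B minor the chord on that degree is C#dim, so here it functions as ii°, borrowed from the parallel minor.

ii°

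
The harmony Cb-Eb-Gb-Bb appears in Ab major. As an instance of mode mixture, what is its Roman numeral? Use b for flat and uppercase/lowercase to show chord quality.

bIIImaj7

In Ab major scale degree 3 is C; Cb is its lowered form, from Ab minor. Diatonically Ab major has Cm (iii) on that degree; Cb–Eb–Gb–Bb is instead the major-seventh chord native to Ab minor, so it takes the label bIIImaj7.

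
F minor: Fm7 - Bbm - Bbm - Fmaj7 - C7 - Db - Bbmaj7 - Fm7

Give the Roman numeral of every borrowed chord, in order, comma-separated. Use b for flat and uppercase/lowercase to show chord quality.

Imaj7, IVmaj7

F minor has the diatonic set Fm, Gdim, Ab, Bbm, C, Db, Eb (with V from harmonic minor). Of the given chords, Fm7, Bbm, C7 and Db are diatonic. Fmaj7 (F–A–C–E) is not: scale degree 1 in F minor carries Fm (i). In F major the chord on that degree is Fmaj7, so here it functions as Imaj7, borrowed from the parallel major. Bbmaj7 (Bb–D–F–A) is not: scale degree 4 in F minor carries Bbm (iv). In F major the chord on that degree is Bbmaj7, so here it functions as IVmaj7, borrowed from the parallel major.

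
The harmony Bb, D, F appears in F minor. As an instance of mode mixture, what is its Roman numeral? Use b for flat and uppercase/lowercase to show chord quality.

IV

The root Bb is the diatonic 4th degree of F minor; the borrowing shows in the chord quality. The diatonic chord on degree 4 would be Bbm (iv), but Bb–D–F is the major chord from F major. As a borrowed chord it is labeled IV.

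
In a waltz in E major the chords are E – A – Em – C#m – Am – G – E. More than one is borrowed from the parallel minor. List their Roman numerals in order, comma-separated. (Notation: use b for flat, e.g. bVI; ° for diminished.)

The diatonic triads in E major are E, F#m, G#m, A, B, C#m, D#dim. Of the given chords, E, A and C#m are diatonic. Em (E–G–B) doesn't fit — on degree 1 E major would have E (I). Em is the degree-1 chord of E minor, so it is the borrowed i. Am (A–C–E) doesn't fit — on degree 4 E major would have A (IV). Am is the degree-4 chord of E minor, so it is the borrowed iv. G (G–B–D) is not: scale degree 3 in E major carries G#m (iii). In E minor the chord on that degree is G, so here it functions as bIII, borrowed from the parallel minor.

i, iv, bIII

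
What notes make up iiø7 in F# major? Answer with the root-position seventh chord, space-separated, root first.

iiø7 is built on scale degree 2, which is G# in both F# major and its parallel. In F# minor the chord on G# is G#–B–D–F#.

G# B D F#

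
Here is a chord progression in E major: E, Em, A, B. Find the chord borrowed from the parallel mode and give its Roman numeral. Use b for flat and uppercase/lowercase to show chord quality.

i

In E major the diatonic chords are E, F#m, G#m, A, B, C#m, D#dim. E, A and B all belong to that set. But Em (E–G–B) is foreign: the diatonic I on degree 1 is E, whereas Em comes from E minor. It is labeled i.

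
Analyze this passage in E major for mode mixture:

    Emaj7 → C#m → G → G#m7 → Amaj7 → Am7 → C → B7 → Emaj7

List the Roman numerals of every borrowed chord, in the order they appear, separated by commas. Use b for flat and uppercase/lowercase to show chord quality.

bIII, iv7, bVI

E major has the diatonic set E, F#m, G#m, A, B, C#m, D#dim. Emaj7, C#m, G#m7, Amaj7 and B7 are all diatonic. G (G–B–D) is not: scale degree 3 in E major carries G#m (iii). In E minor the chord on that degree is G, so here it functions as bIII, borrowed from the parallel minor. Am7 (A–C–E–G) doesn't fit — on degree 4 E major would have A (IV). Am7 is the degree-4 chord of E minor, so it is the borrowed iv7. C (C–E–G) is not: scale degree 6 in E major carries C#m (vi). In E minor the chord on that degree is C, so here it functions as bVI, borrowed from the parallel minor.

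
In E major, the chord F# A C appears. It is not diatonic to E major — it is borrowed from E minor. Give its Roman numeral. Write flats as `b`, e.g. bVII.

F# is scale degree 2 in E major. The diatonic chord on degree 2 would be F#m (ii), but F#–A–C is the diminished chord from E minor. As a borrowed chord it is labeled ii°.

ii°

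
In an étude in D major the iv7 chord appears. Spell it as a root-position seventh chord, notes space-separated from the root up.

G Bb D F

iv7 is built on scale degree 4, which is G in both D major and its parallel. Stacking thirds in D minor on G gives G–Bb–D–F.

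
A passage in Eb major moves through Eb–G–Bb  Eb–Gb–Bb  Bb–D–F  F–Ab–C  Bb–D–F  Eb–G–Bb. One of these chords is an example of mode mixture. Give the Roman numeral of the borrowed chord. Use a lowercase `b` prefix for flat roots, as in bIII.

i

In Eb major the diatonic chords are Eb, Fm, Gm, Ab, Bb, Cm, Ddim. Eb–G–Bb = Eb, Bb–D–F = Bb and F–Ab–C = Fm all belong to that set. Eb–Gb–Bb is not: scale degree 1 in Eb major carries Eb (I). In Eb minor the chord on that degree is Ebm, so here it functions as i, borrowed from the parallel minor.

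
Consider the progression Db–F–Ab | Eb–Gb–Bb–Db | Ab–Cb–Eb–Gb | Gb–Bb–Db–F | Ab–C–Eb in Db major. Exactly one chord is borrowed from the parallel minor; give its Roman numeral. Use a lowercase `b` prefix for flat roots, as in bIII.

Db major has the diatonic set Db, Ebm, Fm, Gb, Ab, Bbm, Cdim. Db–F–Ab = Db, Eb–Gb–Bb–Db = Ebm7, Gb–Bb–Db–F = Gbmaj7 and Ab–C–Eb = Ab are all diatonic. Ab–Cb–Eb–Gb is not: scale degree 5 in Db major carries Ab (V). In Db minor the chord on that degree is Abm7, so here it functions as v7, borrowed from the parallel minor.

v7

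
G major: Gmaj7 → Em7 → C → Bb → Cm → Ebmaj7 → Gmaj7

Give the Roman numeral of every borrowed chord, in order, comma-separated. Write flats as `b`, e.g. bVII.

bIII, iv, bVImaj7

The diatonic triads in G major are G, Am, Bm, C, D, Em, F#dim. Gmaj7, Em7 and C are all diatonic. Bb (Bb–D–F) doesn't fit — on degree 3 G major would have Bm (iii). Bb is the degree-3 chord of G minor, so it is the borrowed bIII. Cm (C–Eb–G) is not: scale degree 4 in G major carries C (IV). In G minor the chord on that degree is Cm, so here it functions as iv, borrowed from the parallel minor. But Ebmaj7 (Eb–G–Bb–D) is foreign: the diatonic vi on degree 6 is Em, whereas Ebmaj7 comes from G minor. It is labeled bVImaj7.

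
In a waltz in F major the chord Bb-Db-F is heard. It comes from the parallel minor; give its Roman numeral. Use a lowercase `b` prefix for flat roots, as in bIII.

Bb is scale degree 4 in F major. Diatonically F major has Bb (IV) on that degree; Bb–Db–F is instead the minor chord native to F minor, so it takes the label iv.

iv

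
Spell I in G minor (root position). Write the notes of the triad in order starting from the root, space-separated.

G B D

I is built on scale degree 1, which is G in both G minor and its parallel. Stacking thirds in G major on G gives G–B–D.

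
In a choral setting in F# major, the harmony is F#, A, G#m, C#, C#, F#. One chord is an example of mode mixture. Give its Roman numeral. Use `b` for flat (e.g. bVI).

bIII

The diatonic triads in F# major are F#, G#m, A#m, B, C#, D#m, E#dim. F#, G#m and C# are all diatonic. But A (A–C#–E) is foreign: the diatonic iii on degree 3 is A#m, whereas A comes from F# minor. It is labeled bIII.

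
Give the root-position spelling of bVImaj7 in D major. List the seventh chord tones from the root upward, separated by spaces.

Scale degree 6 in D major is B. bVImaj7 uses the lowered form, Bb, taken from D minor. In D minor the chord on Bb is Bb–D–F–A.

Bb D F A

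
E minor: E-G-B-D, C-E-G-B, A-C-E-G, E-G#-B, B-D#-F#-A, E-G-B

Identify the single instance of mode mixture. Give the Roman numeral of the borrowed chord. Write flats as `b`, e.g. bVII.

E minor has the diatonic set Em, F#dim, G, Am, B, C, D (with V from harmonic minor). Of the given chords, E–G–B–D = Em7, C–E–G–B = Cmaj7, A–C–E–G = Am7, B–D#–F#–A = B7 and E–G–B = Em are diatonic. E–G#–B is not: scale degree 1 in E minor carries Em (i). In E major the chord on that degree is E, so here it functions as I, borrowed from the parallel major.

I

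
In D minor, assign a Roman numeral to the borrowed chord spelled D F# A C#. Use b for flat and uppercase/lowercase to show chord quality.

The root D is the diatonic 1st degree of D minor; the borrowing shows in the chord quality. Diatonically D minor has Dm (i) on that degree; D–F#–A–C# is instead the major-seventh chord native to D major, so it takes the label Imaj7.

Imaj7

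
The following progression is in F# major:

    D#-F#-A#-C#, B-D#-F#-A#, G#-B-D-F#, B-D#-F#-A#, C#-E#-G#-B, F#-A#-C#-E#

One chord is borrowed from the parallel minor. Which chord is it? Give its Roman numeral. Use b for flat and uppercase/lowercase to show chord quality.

F# major has the diatonic set F#, G#m, A#m, B, C#, D#m, E#dim. Of the given chords, D#–F#–A#–C# = D#m7, B–D#–F#–A# = Bmaj7, C#–E#–G#–B = C#7 and F#–A#–C#–E# = F#maj7 are diatonic. But G#–B–D–F# is foreign: the diatonic ii on degree 2 is G#m, whereas G#m7b5 comes from F# minor. It is labeled iiø7.

iiø7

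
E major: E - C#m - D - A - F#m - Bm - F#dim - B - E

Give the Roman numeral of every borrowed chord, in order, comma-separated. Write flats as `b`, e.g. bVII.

In E major the diatonic chords are E, F#m, G#m, A, B, C#m, D#dim. E, C#m, A, F#m and B are all diatonic. But D (D–F#–A) is foreign: the diatonic vii° on degree 7 is D#dim, whereas D comes from E minor. It is labeled bVII. Bm (B–D–F#) is not: scale degree 5 in E major carries B (V). In E minor the chord on that degree is Bm, so here it functions as v, borrowed from the parallel minor. F#dim (F#–A–C) doesn't fit — on degree 2 E major would have F#m (ii). F#dim is the degree-2 chord of E minor, so it is the borrowed ii°.

bVII, v, ii°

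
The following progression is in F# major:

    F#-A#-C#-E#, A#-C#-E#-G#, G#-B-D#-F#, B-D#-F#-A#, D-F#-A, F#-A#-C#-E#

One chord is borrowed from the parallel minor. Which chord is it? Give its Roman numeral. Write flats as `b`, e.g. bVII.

bVI

F# major has the diatonic set F#, G#m, A#m, B, C#, D#m, E#dim. Of the given chords, F#–A#–C#–E# = F#maj7, A#–C#–E#–G# = A#m7, G#–B–D#–F# = G#m7 and B–D#–F#–A# = Bmaj7 are diatonic. But D–F#–A is foreign: the diatonic vi on degree 6 is D#m, whereas D comes from F# minor. It is labeled bVI.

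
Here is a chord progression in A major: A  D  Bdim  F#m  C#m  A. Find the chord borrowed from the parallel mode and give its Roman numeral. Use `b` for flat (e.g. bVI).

ii°

The diatonic triads in A major are A, Bm, C#m, D, E, F#m, G#dim. A, D, F#m and C#m all belong to that set. Bdim (B–D–F) is not: scale degree 2 in A major carries Bm (ii). In A minor the chord on that degree is Bdim, so here it functions as ii°, borrowed from the parallel minor.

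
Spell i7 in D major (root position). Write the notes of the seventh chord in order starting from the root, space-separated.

D F A C

i7 is built on scale degree 1, which is D in both D major and its parallel. Building the minor-seventh chord from the parallel minor on D: D–F–A–C.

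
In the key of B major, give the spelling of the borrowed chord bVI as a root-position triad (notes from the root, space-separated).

Scale degree 6 in B major is G#. bVI uses the lowered form, G, taken from B minor. Stacking thirds in B minor on G gives G–B–D.

G B D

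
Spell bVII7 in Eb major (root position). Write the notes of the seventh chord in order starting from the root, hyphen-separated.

The root of bVII7 is the lowered 7th degree: D becomes Db. Stacking thirds in Eb minor on Db gives Db–F–Ab–Cb.

Db-F-Ab-Cb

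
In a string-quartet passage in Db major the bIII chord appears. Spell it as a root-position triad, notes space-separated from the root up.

Fb Ab Cb

Scale degree 3 in Db major is F. bIII uses the lowered form, Fb, taken from Db minor. In Db minor the chord on Fb is Fb–Ab–Cb.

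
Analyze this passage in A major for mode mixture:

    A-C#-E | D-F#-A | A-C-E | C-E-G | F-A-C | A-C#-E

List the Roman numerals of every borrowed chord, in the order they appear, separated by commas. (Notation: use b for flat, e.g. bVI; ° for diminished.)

i, bIII, bVI

A major has the diatonic set A, Bm, C#m, D, E, F#m, G#dim. A–C#–E = A and D–F#–A = D are both diatonic. But A–C–E is foreign: the diatonic I on degree 1 is A, whereas Am comes from A minor. It is labeled i. C–E–G is not: scale degree 3 in A major carries C#m (iii). In A minor the chord on that degree is C, so here it functions as bIII, borrowed from the parallel minor. F–A–C doesn't fit — on degree 6 A major would have F#m (vi). F is the degree-6 chord of A minor, so it is the borrowed bVI.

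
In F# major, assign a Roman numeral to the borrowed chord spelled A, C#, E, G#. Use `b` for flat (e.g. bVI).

bIIImaj7

In F# major scale degree 3 is A#; A is its lowered form, from F# minor. A–C#–E–G# is a major-seventh chord — the form found in F# minor, not the diatonic iii (A#m). Borrowed into F# major it is written bIIImaj7.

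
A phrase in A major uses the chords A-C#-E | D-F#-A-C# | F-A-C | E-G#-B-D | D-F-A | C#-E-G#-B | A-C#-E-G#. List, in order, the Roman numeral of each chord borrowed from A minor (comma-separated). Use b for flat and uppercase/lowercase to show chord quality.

bVI, iv

In A major the diatonic chords are A, Bm, C#m, D, E, F#m, G#dim. A–C#–E = A, D–F#–A–C# = Dmaj7, E–G#–B–D = E7, C#–E–G#–B = C#m7 and A–C#–E–G# = Amaj7 all belong to that set. F–A–C is not: scale degree 6 in A major carries F#m (vi). In A minor the chord on that degree is F, so here it functions as bVI, borrowed from the parallel minor. D–F–A doesn't fit — on degree 4 A major would have D (IV). Dm is the degree-4 chord of A minor, so it is the borrowed iv.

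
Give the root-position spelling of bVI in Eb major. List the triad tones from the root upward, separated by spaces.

Cb Eb Gb

Scale degree 6 in Eb major is C. bVI uses the lowered form, Cb, taken from Eb minor. In Eb minor the chord on Cb is Cb–Eb–Gb.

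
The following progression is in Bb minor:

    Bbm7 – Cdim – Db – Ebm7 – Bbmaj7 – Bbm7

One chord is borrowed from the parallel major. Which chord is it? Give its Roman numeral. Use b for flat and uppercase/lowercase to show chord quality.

Bb minor has the diatonic set Bbm, Cdim, Db, Ebm, F, Gb, Ab (with V from harmonic minor). Bbm7, Cdim, Db and Ebm7 all belong to that set. Bbmaj7 (Bb–D–F–A) doesn't fit — on degree 1 Bb minor would have Bbm (i). Bbmaj7 is the degree-1 chord of Bb major, so it is the borrowed Imaj7.

Imaj7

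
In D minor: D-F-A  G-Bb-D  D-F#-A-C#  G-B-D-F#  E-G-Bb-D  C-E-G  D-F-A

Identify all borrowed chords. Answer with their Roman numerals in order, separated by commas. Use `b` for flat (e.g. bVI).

D minor has the diatonic set Dm, Edim, F, Gm, A, Bb, C (with V from harmonic minor). D–F–A = Dm, G–Bb–D = Gm, E–G–Bb–D = Em7b5 and C–E–G = C all belong to that set. D–F#–A–C# is not: scale degree 1 in D minor carries Dm (i). In D major the chord on that degree is Dmaj7, so here it functions as Imaj7, borrowed from the parallel major. G–B–D–F# is not: scale degree 4 in D minor carries Gm (iv). In D major the chord on that degree is Gmaj7, so here it functions as IVmaj7, borrowed from the parallel major.

Imaj7, IVmaj7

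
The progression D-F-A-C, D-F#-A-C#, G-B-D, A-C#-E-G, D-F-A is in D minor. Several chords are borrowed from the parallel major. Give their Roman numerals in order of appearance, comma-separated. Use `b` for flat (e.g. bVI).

D minor has the diatonic set Dm, Edim, F, Gm, A, Bb, C (with V from harmonic minor). Of the given chords, D–F–A–C = Dm7, A–C#–E–G = A7 and D–F–A = Dm are diatonic. D–F#–A–C# is not: scale degree 1 in D minor carries Dm (i). In D major the chord on that degree is Dmaj7, so here it functions as Imaj7, borrowed from the parallel major. G–B–D doesn't fit — on degree 4 D minor would have Gm (iv). G is the degree-4 chord of D major, so it is the borrowed IV.

Imaj7, IV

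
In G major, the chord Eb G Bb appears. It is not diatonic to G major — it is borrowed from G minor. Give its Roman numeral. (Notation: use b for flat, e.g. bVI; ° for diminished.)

bVI

The root Eb is the lowered 6th scale degree — diatonically G major has E there. The diatonic chord on degree 6 would be Em (vi), but Eb–G–Bb is the major chord from G minor. As a borrowed chord it is labeled bVI.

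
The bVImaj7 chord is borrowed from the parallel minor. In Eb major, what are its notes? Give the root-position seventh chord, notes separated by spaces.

bVImaj7 is built on the lowered scale degree 6. In Eb major degree 6 is C; lowered it becomes Cb. Stacking thirds in Eb minor on Cb gives Cb–Eb–Gb–Bb.

Cb Eb Gb Bb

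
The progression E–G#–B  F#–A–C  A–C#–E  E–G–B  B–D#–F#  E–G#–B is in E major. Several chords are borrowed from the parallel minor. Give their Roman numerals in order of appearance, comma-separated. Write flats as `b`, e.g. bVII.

In E major the diatonic chords are E, F#m, G#m, A, B, C#m, D#dim. E–G#–B = E, A–C#–E = A and B–D#–F# = B all belong to that set. F#–A–C doesn't fit — on degree 2 E major would have F#m (ii). F#dim is the degree-2 chord of E minor, so it is the borrowed ii°. E–G–B doesn't fit — on degree 1 E major would have E (I). Em is the degree-1 chord of E minor, so it is the borrowed i.

ii°, i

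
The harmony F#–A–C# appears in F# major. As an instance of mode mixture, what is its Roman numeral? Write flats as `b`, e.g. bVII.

i

The root F# is the diatonic 1st degree of F# major; the borrowing shows in the chord quality. Diatonically F# major has F# (I) on that degree; F#–A–C# is instead the minor chord native to F# minor, so it takes the label i.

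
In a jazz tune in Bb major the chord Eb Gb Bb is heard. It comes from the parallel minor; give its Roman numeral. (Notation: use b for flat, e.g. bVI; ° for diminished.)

iv

The root Eb is the diatonic 4th degree of Bb major; the borrowing shows in the chord quality. Eb–Gb–Bb is a minor chord — the form found in Bb minor, not the diatonic IV (Eb). Borrowed into Bb major it is written iv.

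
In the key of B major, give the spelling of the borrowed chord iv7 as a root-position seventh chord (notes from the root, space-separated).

The root, E, is scale degree 4 — the same note in B major and B minor; only the chord quality changes. Building the minor-seventh chord from the parallel minor on E: E–G–B–D.

E G B D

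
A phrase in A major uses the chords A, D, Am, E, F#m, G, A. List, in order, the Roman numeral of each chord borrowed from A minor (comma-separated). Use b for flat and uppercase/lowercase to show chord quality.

The diatonic triads in A major are A, Bm, C#m, D, E, F#m, G#dim. Of the given chords, A, D, E and F#m are diatonic. But Am (A–C–E) is foreign: the diatonic I on degree 1 is A, whereas Am comes from A minor. It is labeled i. G (G–B–D) is not: scale degree 7 in A major carries G#dim (vii°). In A minor the chord on that degree is G, so here it functions as bVII, borrowed from the parallel minor.

i, bVII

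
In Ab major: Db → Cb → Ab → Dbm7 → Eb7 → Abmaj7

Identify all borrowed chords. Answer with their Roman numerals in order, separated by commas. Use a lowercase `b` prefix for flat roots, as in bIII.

In Ab major the diatonic chords are Ab, Bbm, Cm, Db, Eb, Fm, Gdim. Of the given chords, Db, Ab, Eb7 and Abmaj7 are diatonic. But Cb (Cb–Eb–Gb) is foreign: the diatonic iii on degree 3 is Cm, whereas Cb comes from Ab minor. It is labeled bIII. Dbm7 (Db–Fb–Ab–Cb) doesn't fit — on degree 4 Ab major would have Db (IV). Dbm7 is the degree-4 chord of Ab minor, so it is the borrowed iv7.

bIII, iv7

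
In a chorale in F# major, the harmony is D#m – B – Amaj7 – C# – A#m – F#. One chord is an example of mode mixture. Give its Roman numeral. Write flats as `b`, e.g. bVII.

The diatonic triads in F# major are F#, G#m, A#m, B, C#, D#m, E#dim. D#m, B, C#, A#m and F# are all diatonic. Amaj7 (A–C#–E–G#) is not: scale degree 3 in F# major carries A#m (iii). In F# minor the chord on that degree is Amaj7, so here it functions as bIIImaj7, borrowed from the parallel minor.

bIIImaj7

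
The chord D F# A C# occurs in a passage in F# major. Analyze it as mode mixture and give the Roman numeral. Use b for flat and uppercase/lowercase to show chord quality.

D is the lowered form of scale degree 6 in F# major (the diatonic degree 6 is D#). Diatonically F# major has D#m (vi) on that degree; D–F#–A–C# is instead the major-seventh chord native to F# minor, so it takes the label bVImaj7.

bVImaj7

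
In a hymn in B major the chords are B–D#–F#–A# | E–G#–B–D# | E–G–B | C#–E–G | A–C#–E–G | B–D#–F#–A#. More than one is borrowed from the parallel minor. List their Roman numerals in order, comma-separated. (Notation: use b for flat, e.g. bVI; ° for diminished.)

In B major the diatonic chords are B, C#m, D#m, E, F#, G#m, A#dim. Of the given chords, B–D#–F#–A# = Bmaj7 and E–G#–B–D# = Emaj7 are diatonic. E–G–B is not: scale degree 4 in B major carries E (IV). In B minor the chord on that degree is Em, so here it functions as iv, borrowed from the parallel minor. C#–E–G doesn't fit — on degree 2 B major would have C#m (ii). C#dim is the degree-2 chord of B minor, so it is the borrowed ii°. But A–C#–E–G is foreign: the diatonic vii° on degree 7 is A#dim, whereas A7 comes from B minor. It is labeled bVII7.

iv, ii°, bVII7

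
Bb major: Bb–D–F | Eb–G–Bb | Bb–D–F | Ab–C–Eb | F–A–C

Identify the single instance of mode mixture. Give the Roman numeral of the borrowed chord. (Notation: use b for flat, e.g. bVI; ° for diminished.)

Bb major has the diatonic set Bb, Cm, Dm, Eb, F, Gm, Adim. Bb–D–F = Bb, Eb–G–Bb = Eb and F–A–C = F are all diatonic. Ab–C–Eb doesn't fit — on degree 7 Bb major would have Adim (vii°). Ab is the degree-7 chord of Bb minor, so it is the borrowed bVII.

bVII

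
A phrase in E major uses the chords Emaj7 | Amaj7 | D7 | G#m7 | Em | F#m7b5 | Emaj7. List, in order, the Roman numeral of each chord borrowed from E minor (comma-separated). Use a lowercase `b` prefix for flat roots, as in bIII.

E major has the diatonic set E, F#m, G#m, A, B, C#m, D#dim. Emaj7, Amaj7 and G#m7 are all diatonic. But D7 (D–F#–A–C) is foreign: the diatonic vii° on degree 7 is D#dim, whereas D7 comes from E minor. It is labeled bVII7. Em (E–G–B) is not: scale degree 1 in E major carries E (I). In E minor the chord on that degree is Em, so here it functions as i, borrowed from the parallel minor. F#m7b5 (F#–A–C–E) doesn't fit — on degree 2 E major would have F#m (ii). F#m7b5 is the degree-2 chord of E minor, so it is the borrowed iiø7.

bVII7, i, iiø7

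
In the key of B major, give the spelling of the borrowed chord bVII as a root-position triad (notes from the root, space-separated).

The root of bVII is the lowered 7th degree: A# becomes A. In B minor the chord on A is A–C#–E.

A C# E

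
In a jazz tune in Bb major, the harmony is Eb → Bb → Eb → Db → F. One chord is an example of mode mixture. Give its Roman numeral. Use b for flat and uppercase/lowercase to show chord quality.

In Bb major the diatonic chords are Bb, Cm, Dm, Eb, F, Gm, Adim. Eb, Bb and F are all diatonic. But Db (Db–F–Ab) is foreign: the diatonic iii on degree 3 is Dm, whereas Db comes from Bb minor. It is labeled bIII.

bIII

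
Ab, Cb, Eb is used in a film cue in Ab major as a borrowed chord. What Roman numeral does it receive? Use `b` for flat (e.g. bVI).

Ab is scale degree 1 in Ab major. Diatonically Ab major has Ab (I) on that degree; Ab–Cb–Eb is instead the minor chord native to Ab minor, so it takes the label i.

i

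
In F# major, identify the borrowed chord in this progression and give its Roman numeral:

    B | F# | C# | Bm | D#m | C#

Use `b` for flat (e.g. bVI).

F# major has the diatonic set F#, G#m, A#m, B, C#, D#m, E#dim. Of the given chords, B, F#, C# and D#m are diatonic. But Bm (B–D–F#) is foreign: the diatonic IV on degree 4 is B, whereas Bm comes from F# minor. It is labeled iv.

iv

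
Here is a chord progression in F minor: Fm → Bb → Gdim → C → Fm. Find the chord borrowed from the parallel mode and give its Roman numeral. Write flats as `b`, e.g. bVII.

IV

F minor has the diatonic set Fm, Gdim, Ab, Bbm, C, Db, Eb (with V from harmonic minor). Fm, Gdim and C all belong to that set. But Bb (Bb–D–F) is foreign: the diatonic iv on degree 4 is Bbm, whereas Bb comes from F major. It is labeled IV.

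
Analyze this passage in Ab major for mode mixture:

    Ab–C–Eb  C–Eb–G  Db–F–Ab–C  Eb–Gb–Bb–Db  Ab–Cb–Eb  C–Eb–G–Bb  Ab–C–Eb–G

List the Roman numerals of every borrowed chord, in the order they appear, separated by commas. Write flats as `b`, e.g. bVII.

In Ab major the diatonic chords are Ab, Bbm, Cm, Db, Eb, Fm, Gdim. Ab–C–Eb = Ab, C–Eb–G = Cm, Db–F–Ab–C = Dbmaj7, C–Eb–G–Bb = Cm7 and Ab–C–Eb–G = Abmaj7 are all diatonic. Eb–Gb–Bb–Db is not: scale degree 5 in Ab major carries Eb (V). In Ab minor the chord on that degree is Ebm7, so here it functions as v7, borrowed from the parallel minor. Ab–Cb–Eb is not: scale degree 1 in Ab major carries Ab (I). In Ab minor the chord on that degree is Abm, so here it functions as i, borrowed from the parallel minor.

v7, i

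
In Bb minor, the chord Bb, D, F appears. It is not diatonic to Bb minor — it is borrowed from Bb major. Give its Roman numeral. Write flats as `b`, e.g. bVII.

I

Bb is scale degree 1 in Bb minor. Diatonically Bb minor has Bbm (i) on that degree; Bb–D–F is instead the major chord native to Bb major, so it takes the label I.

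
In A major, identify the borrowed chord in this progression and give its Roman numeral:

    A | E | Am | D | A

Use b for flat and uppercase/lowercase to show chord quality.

A major has the diatonic set A, Bm, C#m, D, E, F#m, G#dim. A, E and D all belong to that set. But Am (A–C–E) is foreign: the diatonic I on degree 1 is A, whereas Am comes from A minor. It is labeled i.

i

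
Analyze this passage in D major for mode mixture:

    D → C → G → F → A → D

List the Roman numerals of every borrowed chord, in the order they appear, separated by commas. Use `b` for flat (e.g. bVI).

bVII, bIII

In D major the diatonic chords are D, Em, F#m, G, A, Bm, C#dim. Of the given chords, D, G and A are diatonic. C (C–E–G) is not: scale degree 7 in D major carries C#dim (vii°). In D minor the chord on that degree is C, so here it functions as bVII, borrowed from the parallel minor. F (F–A–C) doesn't fit — on degree 3 D major would have F#m (iii). F is the degree-3 chord of D minor, so it is the borrowed bIII.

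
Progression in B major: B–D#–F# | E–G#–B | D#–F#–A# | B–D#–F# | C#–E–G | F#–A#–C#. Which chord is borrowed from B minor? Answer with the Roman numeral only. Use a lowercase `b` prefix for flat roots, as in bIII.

B major has the diatonic set B, C#m, D#m, E, F#, G#m, A#dim. Of the given chords, B–D#–F# = B, E–G#–B = E, D#–F#–A# = D#m and F#–A#–C# = F# are diatonic. C#–E–G is not: scale degree 2 in B major carries C#m (ii). In B minor the chord on that degree is C#dim, so here it functions as ii°, borrowed from the parallel minor.

ii°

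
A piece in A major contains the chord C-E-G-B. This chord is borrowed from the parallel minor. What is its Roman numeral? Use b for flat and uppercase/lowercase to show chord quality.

The root C is the lowered 3rd scale degree — diatonically A major has C# there. Diatonically A major has C#m (iii) on that degree; C–E–G–B is instead the major-seventh chord native to A minor, so it takes the label bIIImaj7.

bIIImaj7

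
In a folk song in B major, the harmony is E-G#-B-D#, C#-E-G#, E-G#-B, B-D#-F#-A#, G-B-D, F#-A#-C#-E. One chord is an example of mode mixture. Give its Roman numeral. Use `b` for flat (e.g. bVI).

The diatonic triads in B major are B, C#m, D#m, E, F#, G#m, A#dim. E–G#–B–D# = Emaj7, C#–E–G# = C#m, E–G#–B = E, B–D#–F#–A# = Bmaj7 and F#–A#–C#–E = F#7 all belong to that set. G–B–D is not: scale degree 6 in B major carries G#m (vi). In B minor the chord on that degree is G, so here it functions as bVI, borrowed from the parallel minor.

bVI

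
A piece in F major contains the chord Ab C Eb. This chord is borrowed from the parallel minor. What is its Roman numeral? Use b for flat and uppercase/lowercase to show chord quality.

Ab is the lowered form of scale degree 3 in F major (the diatonic degree 3 is A). Diatonically F major has Am (iii) on that degree; Ab–C–Eb is instead the major chord native to F minor, so it takes the label bIII.

bIII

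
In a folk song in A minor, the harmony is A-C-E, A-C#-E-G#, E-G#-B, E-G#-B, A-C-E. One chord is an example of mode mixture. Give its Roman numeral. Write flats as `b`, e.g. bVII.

A minor has the diatonic set Am, Bdim, C, Dm, E, F, G (with V from harmonic minor). A–C–E = Am and E–G#–B = E are both diatonic. A–C#–E–G# doesn't fit — on degree 1 A minor would have Am (i). Amaj7 is the degree-1 chord of A major, so it is the borrowed Imaj7.

Imaj7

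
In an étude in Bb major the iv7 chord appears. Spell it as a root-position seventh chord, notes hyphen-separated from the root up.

The root, Eb, is scale degree 4 — the same note in Bb major and Bb minor; only the chord quality changes. Building the minor-seventh chord from the parallel minor on Eb: Eb–Gb–Bb–Db.

Eb-Gb-Bb-Db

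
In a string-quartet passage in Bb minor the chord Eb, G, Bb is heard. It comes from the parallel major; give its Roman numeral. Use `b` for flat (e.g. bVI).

Eb is scale degree 4 in Bb minor. The diatonic chord on degree 4 would be Ebm (iv), but Eb–G–Bb is the major chord from Bb major. As a borrowed chord it is labeled IV.

IV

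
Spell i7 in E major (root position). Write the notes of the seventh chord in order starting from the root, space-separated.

i7 is built on scale degree 1, which is E in both E major and its parallel. In E minor the chord on E is E–G–B–D.

E G B D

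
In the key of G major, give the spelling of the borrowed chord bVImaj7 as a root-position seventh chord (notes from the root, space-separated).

Eb G Bb D

Scale degree 6 in G major is E. bVImaj7 uses the lowered form, Eb, taken from G minor. Building the major-seventh chord from the parallel minor on Eb: Eb–G–Bb–D.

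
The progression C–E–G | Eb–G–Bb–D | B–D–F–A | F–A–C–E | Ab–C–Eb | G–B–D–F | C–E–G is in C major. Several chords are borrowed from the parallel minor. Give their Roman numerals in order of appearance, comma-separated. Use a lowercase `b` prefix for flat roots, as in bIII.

C major has the diatonic set C, Dm, Em, F, G, Am, Bdim. C–E–G = C, B–D–F–A = Bm7b5, F–A–C–E = Fmaj7 and G–B–D–F = G7 are all diatonic. Eb–G–Bb–D is not: scale degree 3 in C major carries Em (iii). In C minor the chord on that degree is Ebmaj7, so here it functions as bIIImaj7, borrowed from the parallel minor. But Ab–C–Eb is foreign: the diatonic vi on degree 6 is Am, whereas Ab comes from C minor. It is labeled bVI.

bIIImaj7, bVI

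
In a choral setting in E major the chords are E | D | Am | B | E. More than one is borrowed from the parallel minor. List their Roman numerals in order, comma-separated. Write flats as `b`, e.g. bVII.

bVII, iv

The diatonic triads in E major are E, F#m, G#m, A, B, C#m, D#dim. E and B both belong to that set. But D (D–F#–A) is foreign: the diatonic vii° on degree 7 is D#dim, whereas D comes from E minor. It is labeled bVII. But Am (A–C–E) is foreign: the diatonic IV on degree 4 is A, whereas Am comes from E minor. It is labeled iv.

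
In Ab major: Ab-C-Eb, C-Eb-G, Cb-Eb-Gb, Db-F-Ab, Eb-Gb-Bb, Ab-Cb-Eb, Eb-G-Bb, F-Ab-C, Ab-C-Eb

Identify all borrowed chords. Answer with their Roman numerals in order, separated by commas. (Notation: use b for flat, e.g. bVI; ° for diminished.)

bIII, v, i

Ab major has the diatonic set Ab, Bbm, Cm, Db, Eb, Fm, Gdim. Ab–C–Eb = Ab, C–Eb–G = Cm, Db–F–Ab = Db, Eb–G–Bb = Eb and F–Ab–C = Fm all belong to that set. Cb–Eb–Gb doesn't fit — on degree 3 Ab major would have Cm (iii). Cb is the degree-3 chord of Ab minor, so it is the borrowed bIII. But Eb–Gb–Bb is foreign: the diatonic V on degree 5 is Eb, whereas Ebm comes from Ab minor. It is labeled v. Ab–Cb–Eb doesn't fit — on degree 1 Ab major would have Ab (I). Abm is the degree-1 chord of Ab minor, so it is the borrowed i.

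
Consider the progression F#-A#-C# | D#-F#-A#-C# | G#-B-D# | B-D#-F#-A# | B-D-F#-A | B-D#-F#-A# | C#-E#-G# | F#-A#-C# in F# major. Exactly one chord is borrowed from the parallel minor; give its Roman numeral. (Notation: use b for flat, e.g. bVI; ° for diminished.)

iv7

In F# major the diatonic chords are F#, G#m, A#m, B, C#, D#m, E#dim. F#–A#–C# = F#, D#–F#–A#–C# = D#m7, G#–B–D# = G#m, B–D#–F#–A# = Bmaj7 and C#–E#–G# = C# all belong to that set. B–D–F#–A is not: scale degree 4 in F# major carries B (IV). In F# minor the chord on that degree is Bm7, so here it functions as iv7, borrowed from the parallel minor.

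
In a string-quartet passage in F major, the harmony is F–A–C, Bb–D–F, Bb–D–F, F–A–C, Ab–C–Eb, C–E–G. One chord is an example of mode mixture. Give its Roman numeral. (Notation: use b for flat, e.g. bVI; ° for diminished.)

F major has the diatonic set F, Gm, Am, Bb, C, Dm, Edim. F–A–C = F, Bb–D–F = Bb and C–E–G = C all belong to that set. Ab–C–Eb is not: scale degree 3 in F major carries Am (iii). In F minor the chord on that degree is Ab, so here it functions as bIII, borrowed from the parallel minor.

bIII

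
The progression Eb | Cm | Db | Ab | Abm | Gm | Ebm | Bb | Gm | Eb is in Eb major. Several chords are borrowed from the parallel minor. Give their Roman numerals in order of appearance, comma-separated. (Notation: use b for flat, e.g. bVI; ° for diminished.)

In Eb major the diatonic chords are Eb, Fm, Gm, Ab, Bb, Cm, Ddim. Eb, Cm, Ab, Gm and Bb are all diatonic. Db (Db–F–Ab) is not: scale degree 7 in Eb major carries Ddim (vii°). In Eb minor the chord on that degree is Db, so here it functions as bVII, borrowed from the parallel minor. Abm (Ab–Cb–Eb) doesn't fit — on degree 4 Eb major would have Ab (IV). Abm is the degree-4 chord of Eb minor, so it is the borrowed iv. Ebm (Eb–Gb–Bb) is not: scale degree 1 in Eb major carries Eb (I). In Eb minor the chord on that degree is Ebm, so here it functions as i, borrowed from the parallel minor.

bVII, iv, i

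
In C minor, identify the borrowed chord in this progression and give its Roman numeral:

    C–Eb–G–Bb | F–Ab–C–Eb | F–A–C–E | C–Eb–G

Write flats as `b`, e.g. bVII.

The diatonic triads in C minor (with V from harmonic minor) are Cm, Ddim, Eb, Fm, G, Ab, Bb. C–Eb–G–Bb = Cm7, F–Ab–C–Eb = Fm7 and C–Eb–G = Cm are all diatonic. F–A–C–E is not: scale degree 4 in C minor carries Fm (iv). In C major the chord on that degree is Fmaj7, so here it functions as IVmaj7, borrowed from the parallel major.

IVmaj7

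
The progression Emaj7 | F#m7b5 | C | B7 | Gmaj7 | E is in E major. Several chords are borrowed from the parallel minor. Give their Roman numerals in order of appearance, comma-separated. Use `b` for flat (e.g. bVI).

In E major the diatonic chords are E, F#m, G#m, A, B, C#m, D#dim. Emaj7, B7 and E all belong to that set. But F#m7b5 (F#–A–C–E) is foreign: the diatonic ii on degree 2 is F#m, whereas F#m7b5 comes from E minor. It is labeled iiø7. But C (C–E–G) is foreign: the diatonic vi on degree 6 is C#m, whereas C comes from E minor. It is labeled bVI. Gmaj7 (G–B–D–F#) doesn't fit — on degree 3 E major would have G#m (iii). Gmaj7 is the degree-3 chord of E minor, so it is the borrowed bIIImaj7.

iiø7, bVI, bIIImaj7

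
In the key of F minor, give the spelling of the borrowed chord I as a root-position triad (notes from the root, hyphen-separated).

I is built on scale degree 1, which is F in both F minor and its parallel. In F major the chord on F is F–A–C.

F-A-C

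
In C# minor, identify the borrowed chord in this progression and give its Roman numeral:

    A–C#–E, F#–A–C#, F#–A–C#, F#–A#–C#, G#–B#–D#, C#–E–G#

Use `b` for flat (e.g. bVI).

IV

The diatonic triads in C# minor (with V from harmonic minor) are C#m, D#dim, E, F#m, G#, A, B. A–C#–E = A, F#–A–C# = F#m, G#–B#–D# = G# and C#–E–G# = C#m are all diatonic. F#–A#–C# doesn't fit — on degree 4 C# minor would have F#m (iv). F# is the degree-4 chord of C# major, so it is the borrowed IV.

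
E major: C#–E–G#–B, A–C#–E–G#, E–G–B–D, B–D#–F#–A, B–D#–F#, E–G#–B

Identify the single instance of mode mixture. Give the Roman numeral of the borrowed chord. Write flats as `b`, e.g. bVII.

In E major the diatonic chords are E, F#m, G#m, A, B, C#m, D#dim. Of the given chords, C#–E–G#–B = C#m7, A–C#–E–G# = Amaj7, B–D#–F#–A = B7, B–D#–F# = B and E–G#–B = E are diatonic. But E–G–B–D is foreign: the diatonic I on degree 1 is E, whereas Em7 comes from E minor. It is labeled i7.

i7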